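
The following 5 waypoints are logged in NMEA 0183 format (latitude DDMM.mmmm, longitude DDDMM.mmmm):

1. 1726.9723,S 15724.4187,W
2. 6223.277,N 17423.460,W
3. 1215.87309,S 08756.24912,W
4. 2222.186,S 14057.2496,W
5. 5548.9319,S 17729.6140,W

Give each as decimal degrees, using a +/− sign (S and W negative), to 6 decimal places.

Point 1:
  Latitude: split at 2 digits → 17° and 26.9723′; 17 + 26.9723/60 = 17.4495383
  S → negative
  λ: split at 3 digits → 157° and 24.4187′; 157 + 24.4187/60 = 157.4069783
  hemisphere W, so the sign is −
Point 2:
  φ: split at 2 digits → 62° and 23.277′; 62 + 23.277/60 = 62.3879500
  N ⇒ keep positive
  Longitude: split at 3 digits → 174° and 23.46′; 174 + 23.46/60 = 174.3910000
  W ⇒ negate
Point 3:
  Lat: split at 2 digits → 12° and 15.87309′; 12 + 15.87309/60 = 12.2645515
  hemisphere S, so the sign is −
  Longitude: split at 3 digits → 087° and 56.24912′; 87 + 56.24912/60 = 87.9374853
  W ⇒ negate
Point 4:
  Latitude: split at 2 digits → 22° and 22.186′; 22 + 22.186/60 = 22.3697667
  hemisphere S, so the sign is −
  Lon: degrees = first 3 digits = 140, minutes = 57.2496; 140 + 57.2496/60 = 140.9541600
  W ⇒ negate
Point 5:
  φ: degrees = first 2 digits = 55, minutes = 48.9319; 55 + 48.9319/60 = 55.8155317
  S ⇒ negate
  Longitude: degrees = first 3 digits = 177, minutes = 29.614; 177 + 29.614/60 = 177.4935667
  hemisphere W, so the sign is −

1. -17.449538, -157.406978
2. 62.387950, -174.391000
3. -12.264552, -87.937485
4. -22.369767, -140.954160
5. -55.815532, -177.493567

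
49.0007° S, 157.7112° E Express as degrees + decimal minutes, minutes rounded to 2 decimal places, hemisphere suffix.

49° 0.04′ S, 157° 42.67′ E

Latitude: fractional part 0.000700 → 0.0420 minutes
Longitude: minutes = (157.711200 − 157) × 60 = 42.6720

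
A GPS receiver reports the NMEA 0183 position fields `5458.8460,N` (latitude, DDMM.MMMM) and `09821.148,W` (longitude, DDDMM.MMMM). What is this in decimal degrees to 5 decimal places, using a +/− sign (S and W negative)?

Lat: degrees = first 2 digits = 54, minutes = 58.846; 54 + 58.846/60 = 54.980767
N → positive
λ: split at 3 digits → 098° and 21.148′; 98 + 21.148/60 = 98.352467
W → negative

54.98077, -98.35247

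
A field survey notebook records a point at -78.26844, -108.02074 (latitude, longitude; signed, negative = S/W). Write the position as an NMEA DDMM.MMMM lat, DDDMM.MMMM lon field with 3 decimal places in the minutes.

Latitude is negative → S; |value| = 78.268440
Lat: minutes = (78.268440 − 78) × 60 = 16.10640
Longitude is negative → W; |value| = 108.020740
λ: minutes = (108.020740 − 108) × 60 = 1.24440

7816.106,S / 10801.244,W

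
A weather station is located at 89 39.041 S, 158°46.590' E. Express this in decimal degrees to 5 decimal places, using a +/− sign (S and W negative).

-89.65068, 158.77650

φ: 89 + 39.041/60 = 89.650683
hemisphere S, so the sign is −
Lon: 158 + 46.59/60 = 158.776500
E ⇒ keep positive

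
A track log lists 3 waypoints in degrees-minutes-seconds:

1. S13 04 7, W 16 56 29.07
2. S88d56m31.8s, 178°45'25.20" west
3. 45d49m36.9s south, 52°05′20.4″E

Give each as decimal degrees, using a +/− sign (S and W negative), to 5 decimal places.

Point 1:
  Lat: 13° + 4/60 + 7/3600 = 13 + 0.066667 + 0.001944 = 13.068611
  S ⇒ negate
  Longitude: 56′ + 29.07″ = 56.48450′; 16 + 56.48450/60 = 16.941408
  hemisphere W, so the sign is −
Point 2:
  Latitude: 56′ + 31.8″ = 56.53000′; 88 + 56.53000/60 = 88.942167
  hemisphere S, so the sign is −
  λ: 45′ + 25.2″ = 45.42000′; 178 + 45.42000/60 = 178.757000
  hemisphere W, so the sign is −
Point 3:
  φ: 45° + 49/60 + 36.9/3600 = 45 + 0.816667 + 0.010250 = 45.826917
  S ⇒ negate
  λ: 52 + 5/60 + 20.4/3600 = 52.089000
  E ⇒ keep positive

1. -13.06861, -16.94141
2. -88.94217, -178.75700
3. -45.82692, 52.08900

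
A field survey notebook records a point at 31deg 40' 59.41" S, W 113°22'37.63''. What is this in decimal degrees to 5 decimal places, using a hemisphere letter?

φ: 40′ + 59.41″ = 40.99017′; 31 + 40.99017/60 = 31.683169
Lon: 22′ + 37.63″ = 22.62717′; 113 + 22.62717/60 = 113.377119

31.68317° S, 113.37712° W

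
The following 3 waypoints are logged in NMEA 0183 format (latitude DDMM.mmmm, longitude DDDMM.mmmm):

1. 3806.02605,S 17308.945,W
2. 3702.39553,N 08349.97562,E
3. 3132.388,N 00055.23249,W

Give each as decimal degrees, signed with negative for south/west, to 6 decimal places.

1. -38.100434, -173.149083
2. 37.039926, 83.832927
3. 31.539800, -0.920542

Point 1:
  Lat: degrees = first 2 digits = 38, minutes = 6.02605; 38 + 6.02605/60 = 38.1004342
  S → negative
  λ: split at 3 digits → 173° and 8.945′; 173 + 8.945/60 = 173.1490833
  hemisphere W, so the sign is −
Point 2:
  Lat: split at 2 digits → 37° and 2.39553′; 37 + 2.39553/60 = 37.0399255
  N → positive
  Lon: degrees = first 3 digits = 83, minutes = 49.97562; 83 + 49.97562/60 = 83.8329270
  E → positive
Point 3:
  Latitude: degrees = first 2 digits = 31, minutes = 32.388; 31 + 32.388/60 = 31.5398000
  N → positive
  Longitude: split at 3 digits → 000° and 55.23249′; 0 + 55.23249/60 = 0.9205415
  W ⇒ negate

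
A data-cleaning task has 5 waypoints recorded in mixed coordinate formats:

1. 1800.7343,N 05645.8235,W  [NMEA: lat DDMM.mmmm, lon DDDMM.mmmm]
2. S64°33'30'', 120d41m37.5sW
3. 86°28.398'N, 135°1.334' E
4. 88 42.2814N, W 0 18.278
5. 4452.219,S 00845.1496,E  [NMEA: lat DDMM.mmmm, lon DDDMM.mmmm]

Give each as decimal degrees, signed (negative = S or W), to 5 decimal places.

Point 1:
  Lat: degrees = first 2 digits = 18, minutes = 0.7343; 18 + 0.7343/60 = 18.012238
  N ⇒ keep positive
  Lon: split at 3 digits → 056° and 45.8235′; 56 + 45.8235/60 = 56.763725
  hemisphere W, so the sign is −
Point 2:
  Latitude: 64° + 33/60 + 30/3600 = 64 + 0.550000 + 0.008333 = 64.558333
  hemisphere S, so the sign is −
  Longitude: 120° + 41/60 + 37.5/3600 = 120 + 0.683333 + 0.010417 = 120.693750
  hemisphere W, so the sign is −
Point 3:
  Latitude: 86 + 28.398/60 = 86.473300
  N ⇒ keep positive
  Lon: 1.334′ = 0.022233°; total 135.022233
  E ⇒ keep positive
Point 4:
  Latitude: 42.2814′ = 0.704690°; total 88.704690
  N → positive
  λ: 18.278′ = 0.304633°; total 0.304633
  hemisphere W, so the sign is −
Point 5:
  Latitude: split at 2 digits → 44° and 52.219′; 44 + 52.219/60 = 44.870317
  S ⇒ negate
  Lon: split at 3 digits → 008° and 45.1496′; 8 + 45.1496/60 = 8.752493
  E → positive

1. 18.01224, -56.76373
2. -64.55833, -120.69375
3. 86.47330, 135.02223
4. 88.70469, -0.30463
5. -44.87032, 8.75249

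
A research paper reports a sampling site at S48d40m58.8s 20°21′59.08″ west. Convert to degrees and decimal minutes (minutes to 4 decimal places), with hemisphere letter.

48° 40.9800′ S, 20° 21.9847′ W

Latitude: 40 + 58.8/60 = 40.980000′
Longitude: 21 + 59.08/60 = 21.984667′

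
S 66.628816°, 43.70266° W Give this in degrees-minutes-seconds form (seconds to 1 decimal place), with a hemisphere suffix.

Latitude: 0.628816 × 60 = 37.72896′ → 37′, remainder × 60 = 43.738″
λ: whole degrees 43; 42.15960′ → 42′ and 9.576″

66°37′43.7″ S, 43°42′9.6″ W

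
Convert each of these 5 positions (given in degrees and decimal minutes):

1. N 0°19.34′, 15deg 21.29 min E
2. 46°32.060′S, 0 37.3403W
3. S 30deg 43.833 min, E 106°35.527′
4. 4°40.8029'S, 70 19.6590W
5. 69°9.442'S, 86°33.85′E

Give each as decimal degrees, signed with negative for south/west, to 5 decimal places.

1. 0.32233, 15.35483
2. -46.53433, -0.62234
3. -30.73055, 106.59212
4. -4.68005, -70.32765
5. -69.15737, 86.56417

Point 1:
  φ: 0 + 19.34/60 = 0.322333
  N ⇒ keep positive
  Longitude: 15 + 21.29/60 = 15.354833
  E ⇒ keep positive
Point 2:
  φ: 46 + 32.06/60 = 46.534333
  S ⇒ negate
  λ: 37.3403′ = 0.622338°; total 0.622338
  W → negative
Point 3:
  Latitude: 30 + 43.833/60 = 30.730550
  S ⇒ negate
  Lon: 35.527′ = 0.592117°; total 106.592117
  E ⇒ keep positive
Point 4:
  Latitude: 4 + 40.8029/60 = 4.680048
  hemisphere S, so the sign is −
  Longitude: 70 + 19.659/60 = 70.327650
  W → negative
Point 5:
  Lat: 69 + 9.442/60 = 69.157367
  hemisphere S, so the sign is −
  λ: 33.85′ = 0.564167°; total 86.564167
  E ⇒ keep positive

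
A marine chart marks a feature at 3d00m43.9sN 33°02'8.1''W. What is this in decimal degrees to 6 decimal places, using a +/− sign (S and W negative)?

Lat: 3 + 0/60 + 43.9/3600 = 3.0121944
N ⇒ keep positive
λ: 33 + 2/60 + 8.1/3600 = 33.0355833
W ⇒ negate

3.012194, -33.035583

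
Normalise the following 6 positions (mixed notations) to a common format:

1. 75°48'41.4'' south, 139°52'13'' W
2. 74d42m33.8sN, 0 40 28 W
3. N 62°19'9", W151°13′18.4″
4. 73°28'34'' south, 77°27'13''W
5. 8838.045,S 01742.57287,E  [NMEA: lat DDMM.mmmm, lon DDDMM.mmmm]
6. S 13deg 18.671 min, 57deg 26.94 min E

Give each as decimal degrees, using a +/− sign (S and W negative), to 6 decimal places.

Point 1:
  φ: 48′ + 41.4″ = 48.69000′; 75 + 48.69000/60 = 75.8115000
  S ⇒ negate
  λ: 139° + 52/60 + 13/3600 = 139 + 0.866667 + 0.003611 = 139.8702778
  W ⇒ negate
Point 2:
  Lat: 74° + 42/60 + 33.8/3600 = 74 + 0.700000 + 0.009389 = 74.7093889
  N → positive
  λ: 0 + 40/60 + 28/3600 = 0.6744444
  W ⇒ negate
Point 3:
  Latitude: 19′ + 9″ = 19.15000′; 62 + 19.15000/60 = 62.3191667
  N ⇒ keep positive
  Longitude: 13′ + 18.4″ = 13.30667′; 151 + 13.30667/60 = 151.2217778
  hemisphere W, so the sign is −
Point 4:
  φ: 73 + 28/60 + 34/3600 = 73.4761111
  hemisphere S, so the sign is −
  Longitude: 27′ + 13″ = 27.21667′; 77 + 27.21667/60 = 77.4536111
  hemisphere W, so the sign is −
Point 5:
  Latitude: split at 2 digits → 88° and 38.045′; 88 + 38.045/60 = 88.6340833
  hemisphere S, so the sign is −
  λ: split at 3 digits → 017° and 42.57287′; 17 + 42.57287/60 = 17.7095478
  E → positive
Point 6:
  φ: 18.671′ = 0.311183°; total 13.3111833
  hemisphere S, so the sign is −
  λ: 26.94′ = 0.449000°; total 57.4490000
  E ⇒ keep positive

1. -75.811500, -139.870278
2. 74.709389, -0.674444
3. 62.319167, -151.221778
4. -73.476111, -77.453611
5. -88.634083, 17.709548
6. -13.311183, 57.449000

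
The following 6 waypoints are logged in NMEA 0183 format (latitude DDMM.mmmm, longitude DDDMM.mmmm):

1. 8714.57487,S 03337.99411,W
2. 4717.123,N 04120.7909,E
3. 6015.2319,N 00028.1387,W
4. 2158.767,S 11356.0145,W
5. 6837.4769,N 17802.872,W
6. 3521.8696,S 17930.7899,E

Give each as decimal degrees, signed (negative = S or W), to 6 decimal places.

1. -87.242915, -33.633235
2. 47.285383, 41.346515
3. 60.253865, -0.468978
4. -21.979450, -113.933575
5. 68.624615, -178.047867
6. -35.364493, 179.513165

Point 1:
  φ: degrees = first 2 digits = 87, minutes = 14.57487; 87 + 14.57487/60 = 87.2429145
  S → negative
  λ: split at 3 digits → 033° and 37.99411′; 33 + 37.99411/60 = 33.6332352
  hemisphere W, so the sign is −
Point 2:
  φ: degrees = first 2 digits = 47, minutes = 17.123; 47 + 17.123/60 = 47.2853833
  N → positive
  Lon: degrees = first 3 digits = 41, minutes = 20.7909; 41 + 20.7909/60 = 41.3465150
  E → positive
Point 3:
  Latitude: split at 2 digits → 60° and 15.2319′; 60 + 15.2319/60 = 60.2538650
  N → positive
  Longitude: degrees = first 3 digits = 0, minutes = 28.1387; 0 + 28.1387/60 = 0.4689783
  W → negative
Point 4:
  φ: degrees = first 2 digits = 21, minutes = 58.767; 21 + 58.767/60 = 21.9794500
  hemisphere S, so the sign is −
  λ: degrees = first 3 digits = 113, minutes = 56.0145; 113 + 56.0145/60 = 113.9335750
  hemisphere W, so the sign is −
Point 5:
  φ: degrees = first 2 digits = 68, minutes = 37.4769; 68 + 37.4769/60 = 68.6246150
  N ⇒ keep positive
  Lon: split at 3 digits → 178° and 2.872′; 178 + 2.872/60 = 178.0478667
  hemisphere W, so the sign is −
Point 6:
  Latitude: degrees = first 2 digits = 35, minutes = 21.8696; 35 + 21.8696/60 = 35.3644933
  S → negative
  λ: degrees = first 3 digits = 179, minutes = 30.7899; 179 + 30.7899/60 = 179.5131650
  E ⇒ keep positive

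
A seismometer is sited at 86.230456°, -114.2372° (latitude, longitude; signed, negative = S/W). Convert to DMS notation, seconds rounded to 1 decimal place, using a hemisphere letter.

86°13′49.6″ N, 114°14′13.9″ W

φ: whole degrees 86; 13.82736′ → 13′ and 49.642″
Longitude is negative → W; |value| = 114.237200
λ: whole degrees 114; 14.23200′ → 14′ and 13.920″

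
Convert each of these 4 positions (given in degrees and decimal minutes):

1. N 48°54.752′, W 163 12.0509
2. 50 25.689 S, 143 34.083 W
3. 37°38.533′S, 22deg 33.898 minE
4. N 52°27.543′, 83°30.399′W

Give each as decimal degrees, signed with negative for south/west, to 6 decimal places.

Point 1:
  φ: 48 + 54.752/60 = 48.9125333
  N → positive
  Longitude: 12.0509′ = 0.200848°; total 163.2008483
  W ⇒ negate
Point 2:
  Lat: 25.689′ = 0.428150°; total 50.4281500
  S ⇒ negate
  Lon: 34.083′ = 0.568050°; total 143.5680500
  W → negative
Point 3:
  φ: 37 + 38.533/60 = 37.6422167
  S ⇒ negate
  Longitude: 22 + 33.898/60 = 22.5649667
  E ⇒ keep positive
Point 4:
  φ: 27.543′ = 0.459050°; total 52.4590500
  N ⇒ keep positive
  Longitude: 83 + 30.399/60 = 83.5066500
  W → negative

1. 48.912533, -163.200848
2. -50.428150, -143.568050
3. -37.642217, 22.564967
4. 52.459050, -83.506650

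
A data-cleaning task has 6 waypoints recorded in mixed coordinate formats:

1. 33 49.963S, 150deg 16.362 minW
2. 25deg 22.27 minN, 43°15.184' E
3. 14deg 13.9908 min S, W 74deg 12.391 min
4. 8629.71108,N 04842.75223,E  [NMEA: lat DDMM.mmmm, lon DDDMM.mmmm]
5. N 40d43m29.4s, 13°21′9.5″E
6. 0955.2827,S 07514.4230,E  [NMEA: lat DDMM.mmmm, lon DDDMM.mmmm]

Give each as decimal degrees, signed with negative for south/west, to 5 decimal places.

Point 1:
  Lat: 33 + 49.963/60 = 33.832717
  S ⇒ negate
  λ: 16.362′ = 0.272700°; total 150.272700
  hemisphere W, so the sign is −
Point 2:
  Latitude: 25 + 22.27/60 = 25.371167
  N ⇒ keep positive
  Lon: 15.184′ = 0.253067°; total 43.253067
  E → positive
Point 3:
  φ: 13.9908′ = 0.233180°; total 14.233180
  hemisphere S, so the sign is −
  Longitude: 12.391′ = 0.206517°; total 74.206517
  hemisphere W, so the sign is −
Point 4:
  Lat: split at 2 digits → 86° and 29.71108′; 86 + 29.71108/60 = 86.495185
  N → positive
  λ: split at 3 digits → 048° and 42.75223′; 48 + 42.75223/60 = 48.712537
  E ⇒ keep positive
Point 5:
  Latitude: 40 + 43/60 + 29.4/3600 = 40.724833
  N → positive
  Lon: 13° + 21/60 + 9.5/3600 = 13 + 0.350000 + 0.002639 = 13.352639
  E ⇒ keep positive
Point 6:
  Lat: degrees = first 2 digits = 9, minutes = 55.2827; 9 + 55.2827/60 = 9.921378
  S ⇒ negate
  Lon: degrees = first 3 digits = 75, minutes = 14.423; 75 + 14.423/60 = 75.240383
  E ⇒ keep positive

1. -33.83272, -150.27270
2. 25.37117, 43.25307
3. -14.23318, -74.20652
4. 86.49518, 48.71254
5. 40.72483, 13.35264
6. -9.92138, 75.24038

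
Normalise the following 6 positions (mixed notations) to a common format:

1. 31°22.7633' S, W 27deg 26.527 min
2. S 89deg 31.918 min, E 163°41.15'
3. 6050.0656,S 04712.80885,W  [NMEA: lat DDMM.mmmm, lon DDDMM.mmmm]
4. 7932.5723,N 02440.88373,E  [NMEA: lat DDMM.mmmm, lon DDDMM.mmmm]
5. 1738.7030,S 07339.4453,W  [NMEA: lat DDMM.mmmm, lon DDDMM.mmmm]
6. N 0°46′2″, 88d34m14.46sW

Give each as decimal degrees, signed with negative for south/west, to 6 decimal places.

1. -31.379388, -27.442117
2. -89.531967, 163.685833
3. -60.834427, -47.213481
4. 79.542872, 24.681396
5. -17.645050, -73.657422
6. 0.767222, -88.570683

Point 1:
  φ: 22.7633′ = 0.379388°; total 31.3793883
  S ⇒ negate
  Lon: 26.527′ = 0.442117°; total 27.4421167
  W → negative
Point 2:
  Latitude: 89 + 31.918/60 = 89.5319667
  S ⇒ negate
  Longitude: 41.15′ = 0.685833°; total 163.6858333
  E → positive
Point 3:
  Lat: degrees = first 2 digits = 60, minutes = 50.0656; 60 + 50.0656/60 = 60.8344267
  S ⇒ negate
  λ: degrees = first 3 digits = 47, minutes = 12.80885; 47 + 12.80885/60 = 47.2134808
  hemisphere W, so the sign is −
Point 4:
  φ: split at 2 digits → 79° and 32.5723′; 79 + 32.5723/60 = 79.5428717
  N → positive
  λ: split at 3 digits → 024° and 40.88373′; 24 + 40.88373/60 = 24.6813955
  E → positive
Point 5:
  Lat: degrees = first 2 digits = 17, minutes = 38.703; 17 + 38.703/60 = 17.6450500
  S → negative
  Longitude: degrees = first 3 digits = 73, minutes = 39.4453; 73 + 39.4453/60 = 73.6574217
  W → negative
Point 6:
  φ: 0 + 46/60 + 2/3600 = 0.7672222
  N → positive
  λ: 88 + 34/60 + 14.46/3600 = 88.5706833
  hemisphere W, so the sign is −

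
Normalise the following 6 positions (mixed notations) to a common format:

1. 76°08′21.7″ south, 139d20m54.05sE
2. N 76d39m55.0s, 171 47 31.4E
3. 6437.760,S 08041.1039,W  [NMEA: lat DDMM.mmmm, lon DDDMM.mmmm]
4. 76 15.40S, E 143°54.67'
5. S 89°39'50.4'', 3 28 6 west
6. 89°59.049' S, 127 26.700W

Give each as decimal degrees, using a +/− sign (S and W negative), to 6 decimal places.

1. -76.139361, 139.348347
2. 76.665278, 171.792056
3. -64.629333, -80.685065
4. -76.256667, 143.911167
5. -89.664000, -3.468333
6. -89.984150, -127.445000

Point 1:
  Lat: 76 + 8/60 + 21.7/3600 = 76.1393611
  S → negative
  Lon: 139° + 20/60 + 54.05/3600 = 139 + 0.333333 + 0.015014 = 139.3483472
  E → positive
Point 2:
  Latitude: 76° + 39/60 + 55/3600 = 76 + 0.650000 + 0.015278 = 76.6652778
  N ⇒ keep positive
  Longitude: 171 + 47/60 + 31.4/3600 = 171.7920556
  E ⇒ keep positive
Point 3:
  Lat: degrees = first 2 digits = 64, minutes = 37.76; 64 + 37.76/60 = 64.6293333
  S → negative
  λ: split at 3 digits → 080° and 41.1039′; 80 + 41.1039/60 = 80.6850650
  hemisphere W, so the sign is −
Point 4:
  φ: 15.4′ = 0.256667°; total 76.2566667
  S ⇒ negate
  Longitude: 143 + 54.67/60 = 143.9111667
  E ⇒ keep positive
Point 5:
  φ: 89 + 39/60 + 50.4/3600 = 89.6640000
  S → negative
  λ: 28′ + 6″ = 28.10000′; 3 + 28.10000/60 = 3.4683333
  hemisphere W, so the sign is −
Point 6:
  Lat: 59.049′ = 0.984150°; total 89.9841500
  S → negative
  λ: 26.7′ = 0.445000°; total 127.4450000
  W → negative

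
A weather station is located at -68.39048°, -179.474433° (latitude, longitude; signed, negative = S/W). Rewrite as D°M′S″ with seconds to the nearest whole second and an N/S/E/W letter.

68°23′26″ S, 179°28′28″ W

Latitude is negative → S; |value| = 68.390480
Latitude: 0.390480 × 60 = 23.42880′ → 23′, remainder × 60 = 25.73″
Longitude is negative → W; |value| = 179.474433
Longitude: 0.474433° → 28.46598′; 0.46598 × 60 = 27.96″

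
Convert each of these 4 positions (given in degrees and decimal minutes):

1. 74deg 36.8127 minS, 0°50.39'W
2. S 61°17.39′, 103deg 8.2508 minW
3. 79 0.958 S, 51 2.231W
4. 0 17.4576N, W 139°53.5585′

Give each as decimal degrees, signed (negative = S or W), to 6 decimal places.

1. -74.613545, -0.839833
2. -61.289833, -103.137513
3. -79.015967, -51.037183
4. 0.290960, -139.892642

Point 1:
  φ: 36.8127′ = 0.613545°; total 74.6135450
  S → negative
  λ: 0 + 50.39/60 = 0.8398333
  W ⇒ negate
Point 2:
  φ: 17.39′ = 0.289833°; total 61.2898333
  hemisphere S, so the sign is −
  Longitude: 8.2508′ = 0.137513°; total 103.1375133
  hemisphere W, so the sign is −
Point 3:
  φ: 79 + 0.958/60 = 79.0159667
  hemisphere S, so the sign is −
  Lon: 2.231′ = 0.037183°; total 51.0371833
  W ⇒ negate
Point 4:
  Latitude: 0 + 17.4576/60 = 0.2909600
  N ⇒ keep positive
  λ: 139 + 53.5585/60 = 139.8926417
  hemisphere W, so the sign is −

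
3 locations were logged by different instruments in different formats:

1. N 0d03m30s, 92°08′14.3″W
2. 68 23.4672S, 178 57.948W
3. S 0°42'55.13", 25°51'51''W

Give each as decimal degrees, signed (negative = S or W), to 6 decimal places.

Point 1:
  φ: 0° + 3/60 + 30/3600 = 0 + 0.050000 + 0.008333 = 0.0583333
  N ⇒ keep positive
  Longitude: 8′ + 14.3″ = 8.23833′; 92 + 8.23833/60 = 92.1373056
  hemisphere W, so the sign is −
Point 2:
  Lat: 68 + 23.4672/60 = 68.3911200
  S ⇒ negate
  Lon: 178 + 57.948/60 = 178.9658000
  W ⇒ negate
Point 3:
  Latitude: 42′ + 55.13″ = 42.91883′; 0 + 42.91883/60 = 0.7153139
  hemisphere S, so the sign is −
  Longitude: 25° + 51/60 + 51/3600 = 25 + 0.850000 + 0.014167 = 25.8641667
  W ⇒ negate

1. 0.058333, -92.137306
2. -68.391120, -178.965800
3. -0.715314, -25.864167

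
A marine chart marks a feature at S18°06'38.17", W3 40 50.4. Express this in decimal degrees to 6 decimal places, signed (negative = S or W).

Lat: 6′ + 38.17″ = 6.63617′; 18 + 6.63617/60 = 18.1106028
hemisphere S, so the sign is −
λ: 40′ + 50.4″ = 40.84000′; 3 + 40.84000/60 = 3.6806667
W ⇒ negate

-18.110603, -3.680667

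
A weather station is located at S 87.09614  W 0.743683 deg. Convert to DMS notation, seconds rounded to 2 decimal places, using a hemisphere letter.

φ: 0.096140° → 5.76840′; 0.76840 × 60 = 46.1040″
Longitude: whole degrees 0; 44.62098′ → 44′ and 37.2588″

87°05′46.10″ S, 0°44′37.26″ W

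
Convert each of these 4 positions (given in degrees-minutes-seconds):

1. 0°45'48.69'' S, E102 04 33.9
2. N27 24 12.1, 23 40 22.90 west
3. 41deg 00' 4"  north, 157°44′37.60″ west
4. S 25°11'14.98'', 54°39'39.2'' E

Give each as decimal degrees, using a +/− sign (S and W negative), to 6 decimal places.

1. -0.763525, 102.076083
2. 27.403361, -23.673028
3. 41.001111, -157.743778
4. -25.187494, 54.660889

Point 1:
  φ: 45′ + 48.69″ = 45.81150′; 0 + 45.81150/60 = 0.7635250
  S → negative
  Longitude: 102 + 4/60 + 33.9/3600 = 102.0760833
  E → positive
Point 2:
  Lat: 27° + 24/60 + 12.1/3600 = 27 + 0.400000 + 0.003361 = 27.4033611
  N → positive
  Longitude: 23 + 40/60 + 22.9/3600 = 23.6730278
  W ⇒ negate
Point 3:
  Latitude: 41° + 0/60 + 4/3600 = 41 + 0.000000 + 0.001111 = 41.0011111
  N → positive
  λ: 157° + 44/60 + 37.6/3600 = 157 + 0.733333 + 0.010444 = 157.7437778
  hemisphere W, so the sign is −
Point 4:
  Lat: 25° + 11/60 + 14.98/3600 = 25 + 0.183333 + 0.004161 = 25.1874944
  S ⇒ negate
  Longitude: 39′ + 39.2″ = 39.65333′; 54 + 39.65333/60 = 54.6608889
  E ⇒ keep positive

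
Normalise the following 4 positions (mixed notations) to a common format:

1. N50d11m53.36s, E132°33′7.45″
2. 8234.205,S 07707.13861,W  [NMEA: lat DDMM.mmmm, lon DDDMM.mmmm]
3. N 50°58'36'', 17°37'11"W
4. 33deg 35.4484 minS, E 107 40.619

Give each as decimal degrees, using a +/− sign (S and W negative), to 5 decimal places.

Point 1:
  Latitude: 50° + 11/60 + 53.36/3600 = 50 + 0.183333 + 0.014822 = 50.198156
  N → positive
  λ: 33′ + 7.45″ = 33.12417′; 132 + 33.12417/60 = 132.552069
  E ⇒ keep positive
Point 2:
  φ: split at 2 digits → 82° and 34.205′; 82 + 34.205/60 = 82.570083
  S → negative
  λ: split at 3 digits → 077° and 7.13861′; 77 + 7.13861/60 = 77.118977
  W ⇒ negate
Point 3:
  Latitude: 50 + 58/60 + 36/3600 = 50.976667
  N → positive
  Lon: 37′ + 11″ = 37.18333′; 17 + 37.18333/60 = 17.619722
  W ⇒ negate
Point 4:
  φ: 35.4484′ = 0.590807°; total 33.590807
  S → negative
  Lon: 40.619′ = 0.676983°; total 107.676983
  E → positive

1. 50.19816, 132.55207
2. -82.57008, -77.11898
3. 50.97667, -17.61972
4. -33.59081, 107.67698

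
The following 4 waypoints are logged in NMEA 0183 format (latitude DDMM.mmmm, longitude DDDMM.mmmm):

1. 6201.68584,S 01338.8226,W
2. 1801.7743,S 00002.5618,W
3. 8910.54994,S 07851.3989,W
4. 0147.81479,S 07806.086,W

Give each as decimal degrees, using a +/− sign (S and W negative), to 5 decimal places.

1. -62.02810, -13.64704
2. -18.02957, -0.04270
3. -89.17583, -78.85665
4. -1.79691, -78.10143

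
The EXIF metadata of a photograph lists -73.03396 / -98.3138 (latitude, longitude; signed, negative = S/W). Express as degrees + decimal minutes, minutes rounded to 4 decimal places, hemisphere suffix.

Latitude is negative → S; |value| = 73.033960
φ: fractional part 0.033960 → 2.037600 minutes
Longitude is negative → W; |value| = 98.313800
Longitude: minutes = (98.313800 − 98) × 60 = 18.828000

73° 2.0376′ S, 98° 18.8280′ W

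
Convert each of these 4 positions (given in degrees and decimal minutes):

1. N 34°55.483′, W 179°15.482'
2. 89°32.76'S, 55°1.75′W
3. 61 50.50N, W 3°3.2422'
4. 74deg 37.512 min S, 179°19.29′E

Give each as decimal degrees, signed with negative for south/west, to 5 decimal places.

Point 1:
  Lat: 55.483′ = 0.924717°; total 34.924717
  N ⇒ keep positive
  Lon: 15.482′ = 0.258033°; total 179.258033
  W ⇒ negate
Point 2:
  Latitude: 32.76′ = 0.546000°; total 89.546000
  S ⇒ negate
  Longitude: 55 + 1.75/60 = 55.029167
  hemisphere W, so the sign is −
Point 3:
  φ: 50.5′ = 0.841667°; total 61.841667
  N → positive
  Lon: 3 + 3.2422/60 = 3.054037
  W ⇒ negate
Point 4:
  Latitude: 37.512′ = 0.625200°; total 74.625200
  hemisphere S, so the sign is −
  Longitude: 179 + 19.29/60 = 179.321500
  E → positive

1. 34.92472, -179.25803
2. -89.54600, -55.02917
3. 61.84167, -3.05404
4. -74.62520, 179.32150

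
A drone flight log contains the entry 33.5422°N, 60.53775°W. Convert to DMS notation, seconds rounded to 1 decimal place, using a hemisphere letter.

33°32′31.9″ N, 60°32′15.9″ W

φ: 0.542200 × 60 = 32.53200′ → 32′, remainder × 60 = 31.920″
λ: 0.537750° → 32.26500′; 0.26500 × 60 = 15.900″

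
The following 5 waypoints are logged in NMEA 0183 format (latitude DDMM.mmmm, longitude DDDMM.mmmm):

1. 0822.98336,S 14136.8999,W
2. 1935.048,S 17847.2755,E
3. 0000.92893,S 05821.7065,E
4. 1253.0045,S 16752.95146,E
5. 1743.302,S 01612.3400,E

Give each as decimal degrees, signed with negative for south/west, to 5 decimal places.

1. -8.38306, -141.61500
2. -19.58413, 178.78793
3. -0.01548, 58.36178
4. -12.88341, 167.88252
5. -17.72170, 16.20567

Point 1:
  φ: split at 2 digits → 08° and 22.98336′; 8 + 22.98336/60 = 8.383056
  S → negative
  λ: split at 3 digits → 141° and 36.8999′; 141 + 36.8999/60 = 141.614998
  W → negative
Point 2:
  Lat: split at 2 digits → 19° and 35.048′; 19 + 35.048/60 = 19.584133
  S ⇒ negate
  Lon: split at 3 digits → 178° and 47.2755′; 178 + 47.2755/60 = 178.787925
  E ⇒ keep positive
Point 3:
  Lat: split at 2 digits → 00° and 0.92893′; 0 + 0.92893/60 = 0.015482
  S ⇒ negate
  Longitude: split at 3 digits → 058° and 21.7065′; 58 + 21.7065/60 = 58.361775
  E → positive
Point 4:
  Latitude: degrees = first 2 digits = 12, minutes = 53.0045; 12 + 53.0045/60 = 12.883408
  S → negative
  λ: degrees = first 3 digits = 167, minutes = 52.95146; 167 + 52.95146/60 = 167.882524
  E ⇒ keep positive
Point 5:
  Lat: split at 2 digits → 17° and 43.302′; 17 + 43.302/60 = 17.721700
  hemisphere S, so the sign is −
  Lon: split at 3 digits → 016° and 12.34′; 16 + 12.34/60 = 16.205667
  E → positive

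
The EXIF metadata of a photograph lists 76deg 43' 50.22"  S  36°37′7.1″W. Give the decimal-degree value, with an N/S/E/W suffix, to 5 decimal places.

φ: 76 + 43/60 + 50.22/3600 = 76.730617
Longitude: 36 + 37/60 + 7.1/3600 = 36.618639

76.73062° S, 36.61864° W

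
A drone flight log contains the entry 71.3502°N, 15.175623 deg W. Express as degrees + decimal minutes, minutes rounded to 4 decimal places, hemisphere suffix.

φ: fractional part 0.350200 → 21.012000 minutes
Longitude: fractional part 0.175623 → 10.537380 minutes

71° 21.0120′ N, 15° 10.5374′ W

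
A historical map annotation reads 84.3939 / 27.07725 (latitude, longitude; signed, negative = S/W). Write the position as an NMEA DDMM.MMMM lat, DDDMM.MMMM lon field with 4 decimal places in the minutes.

8423.6340,N / 02704.6350,E

Lat: 84° + 0.393900 × 60 = 84° 23.634000′
Longitude: minutes = (27.077250 − 27) × 60 = 4.635000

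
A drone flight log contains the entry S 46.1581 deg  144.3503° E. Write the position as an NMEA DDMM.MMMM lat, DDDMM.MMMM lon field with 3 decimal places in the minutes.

Latitude: minutes = (46.158100 − 46) × 60 = 9.48600
Lon: 144° + 0.350300 × 60 = 144° 21.01800′

4609.486,S / 14421.018,E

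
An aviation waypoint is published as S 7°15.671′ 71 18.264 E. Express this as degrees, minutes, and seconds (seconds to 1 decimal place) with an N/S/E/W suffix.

7°15′40.3″ S, 71°18′15.8″ E

Lat: 15.67100′ → 15′ and 0.67100 × 60 = 40.260″
Longitude: fractional minutes 0.26400 × 60 = 15.840″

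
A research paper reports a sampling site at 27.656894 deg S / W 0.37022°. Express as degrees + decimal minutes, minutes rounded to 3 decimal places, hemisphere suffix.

27° 39.414′ S, 0° 22.213′ W

φ: minutes = (27.656894 − 27) × 60 = 39.41364
Lon: fractional part 0.370220 → 22.21320 minutes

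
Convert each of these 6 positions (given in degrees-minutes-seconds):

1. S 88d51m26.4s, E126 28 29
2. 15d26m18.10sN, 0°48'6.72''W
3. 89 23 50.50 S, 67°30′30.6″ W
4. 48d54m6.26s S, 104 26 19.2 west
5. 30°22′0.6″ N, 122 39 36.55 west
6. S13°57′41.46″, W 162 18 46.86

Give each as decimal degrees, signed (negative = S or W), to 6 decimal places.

1. -88.857333, 126.474722
2. 15.438361, -0.801867
3. -89.397361, -67.508500
4. -48.901739, -104.438667
5. 30.366833, -122.660153
6. -13.961517, -162.313017

Point 1:
  φ: 51′ + 26.4″ = 51.44000′; 88 + 51.44000/60 = 88.8573333
  S ⇒ negate
  Longitude: 28′ + 29″ = 28.48333′; 126 + 28.48333/60 = 126.4747222
  E → positive
Point 2:
  Latitude: 26′ + 18.1″ = 26.30167′; 15 + 26.30167/60 = 15.4383611
  N → positive
  Longitude: 0 + 48/60 + 6.72/3600 = 0.8018667
  hemisphere W, so the sign is −
Point 3:
  Lat: 89° + 23/60 + 50.5/3600 = 89 + 0.383333 + 0.014028 = 89.3973611
  S ⇒ negate
  Longitude: 67° + 30/60 + 30.6/3600 = 67 + 0.500000 + 0.008500 = 67.5085000
  W → negative
Point 4:
  φ: 48 + 54/60 + 6.26/3600 = 48.9017389
  S → negative
  λ: 104° + 26/60 + 19.2/3600 = 104 + 0.433333 + 0.005333 = 104.4386667
  hemisphere W, so the sign is −
Point 5:
  Latitude: 30° + 22/60 + 0.6/3600 = 30 + 0.366667 + 0.000167 = 30.3668333
  N ⇒ keep positive
  Longitude: 122 + 39/60 + 36.55/3600 = 122.6601528
  hemisphere W, so the sign is −
Point 6:
  φ: 13° + 57/60 + 41.46/3600 = 13 + 0.950000 + 0.011517 = 13.9615167
  S → negative
  λ: 162 + 18/60 + 46.86/3600 = 162.3130167
  W → negative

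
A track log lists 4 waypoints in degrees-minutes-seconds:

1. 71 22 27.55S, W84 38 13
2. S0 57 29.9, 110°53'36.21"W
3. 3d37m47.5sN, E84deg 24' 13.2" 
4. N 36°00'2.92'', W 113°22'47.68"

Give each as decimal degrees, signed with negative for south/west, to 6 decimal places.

1. -71.374319, -84.636944
2. -0.958306, -110.893392
3. 3.629861, 84.403667
4. 36.000811, -113.379911

Point 1:
  Latitude: 22′ + 27.55″ = 22.45917′; 71 + 22.45917/60 = 71.3743194
  hemisphere S, so the sign is −
  λ: 38′ + 13″ = 38.21667′; 84 + 38.21667/60 = 84.6369444
  W → negative
Point 2:
  Latitude: 0 + 57/60 + 29.9/3600 = 0.9583056
  hemisphere S, so the sign is −
  Lon: 110° + 53/60 + 36.21/3600 = 110 + 0.883333 + 0.010058 = 110.8933917
  W → negative
Point 3:
  Latitude: 37′ + 47.5″ = 37.79167′; 3 + 37.79167/60 = 3.6298611
  N → positive
  λ: 84° + 24/60 + 13.2/3600 = 84 + 0.400000 + 0.003667 = 84.4036667
  E ⇒ keep positive
Point 4:
  Latitude: 0′ + 2.92″ = 0.04867′; 36 + 0.04867/60 = 36.0008111
  N → positive
  Lon: 113° + 22/60 + 47.68/3600 = 113 + 0.366667 + 0.013244 = 113.3799111
  W → negative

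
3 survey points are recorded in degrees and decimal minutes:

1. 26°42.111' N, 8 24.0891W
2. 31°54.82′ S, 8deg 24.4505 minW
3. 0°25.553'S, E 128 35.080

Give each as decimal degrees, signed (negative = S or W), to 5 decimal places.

1. 26.70185, -8.40149
2. -31.91367, -8.40751
3. -0.42588, 128.58467

Point 1:
  φ: 42.111′ = 0.701850°; total 26.701850
  N ⇒ keep positive
  λ: 8 + 24.0891/60 = 8.401485
  W → negative
Point 2:
  φ: 54.82′ = 0.913667°; total 31.913667
  S ⇒ negate
  Lon: 8 + 24.4505/60 = 8.407508
  W → negative
Point 3:
  Latitude: 25.553′ = 0.425883°; total 0.425883
  S ⇒ negate
  Lon: 128 + 35.08/60 = 128.584667
  E → positive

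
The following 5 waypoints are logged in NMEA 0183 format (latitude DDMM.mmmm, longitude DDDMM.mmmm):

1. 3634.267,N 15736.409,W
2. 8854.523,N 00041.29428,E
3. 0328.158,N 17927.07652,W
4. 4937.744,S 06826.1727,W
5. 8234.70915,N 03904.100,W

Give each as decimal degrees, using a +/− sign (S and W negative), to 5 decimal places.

1. 36.57112, -157.60682
2. 88.90872, 0.68824
3. 3.46930, -179.45128
4. -49.62907, -68.43621
5. 82.57849, -39.06833

Point 1:
  φ: split at 2 digits → 36° and 34.267′; 36 + 34.267/60 = 36.571117
  N → positive
  Lon: degrees = first 3 digits = 157, minutes = 36.409; 157 + 36.409/60 = 157.606817
  hemisphere W, so the sign is −
Point 2:
  φ: degrees = first 2 digits = 88, minutes = 54.523; 88 + 54.523/60 = 88.908717
  N → positive
  λ: split at 3 digits → 000° and 41.29428′; 0 + 41.29428/60 = 0.688238
  E → positive
Point 3:
  Lat: degrees = first 2 digits = 3, minutes = 28.158; 3 + 28.158/60 = 3.469300
  N ⇒ keep positive
  λ: split at 3 digits → 179° and 27.07652′; 179 + 27.07652/60 = 179.451275
  W → negative
Point 4:
  Lat: degrees = first 2 digits = 49, minutes = 37.744; 49 + 37.744/60 = 49.629067
  S → negative
  Lon: split at 3 digits → 068° and 26.1727′; 68 + 26.1727/60 = 68.436212
  W → negative
Point 5:
  Lat: split at 2 digits → 82° and 34.70915′; 82 + 34.70915/60 = 82.578486
  N ⇒ keep positive
  λ: degrees = first 3 digits = 39, minutes = 4.1; 39 + 4.1/60 = 39.068333
  W ⇒ negate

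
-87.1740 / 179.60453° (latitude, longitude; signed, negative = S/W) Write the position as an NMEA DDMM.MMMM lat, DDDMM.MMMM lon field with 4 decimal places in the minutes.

Latitude is negative → S; |value| = 87.174000
Latitude: fractional part 0.174000 → 10.440000 minutes
λ: 179° + 0.604530 × 60 = 179° 36.271800′

8710.4400,S / 17936.2718,E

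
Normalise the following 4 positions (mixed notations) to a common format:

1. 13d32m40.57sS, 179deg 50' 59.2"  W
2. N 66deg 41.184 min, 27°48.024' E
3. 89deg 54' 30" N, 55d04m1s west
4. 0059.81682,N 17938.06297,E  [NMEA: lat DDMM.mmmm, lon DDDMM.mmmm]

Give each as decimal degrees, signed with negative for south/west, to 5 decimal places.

1. -13.54460, -179.84978
2. 66.68640, 27.80040
3. 89.90833, -55.06694
4. 0.99695, 179.63438

Point 1:
  Latitude: 13 + 32/60 + 40.57/3600 = 13.544603
  S ⇒ negate
  Lon: 179° + 50/60 + 59.2/3600 = 179 + 0.833333 + 0.016444 = 179.849778
  W → negative
Point 2:
  Lat: 41.184′ = 0.686400°; total 66.686400
  N → positive
  λ: 27 + 48.024/60 = 27.800400
  E → positive
Point 3:
  Lat: 89° + 54/60 + 30/3600 = 89 + 0.900000 + 0.008333 = 89.908333
  N ⇒ keep positive
  λ: 55 + 4/60 + 1/3600 = 55.066944
  hemisphere W, so the sign is −
Point 4:
  φ: degrees = first 2 digits = 0, minutes = 59.81682; 0 + 59.81682/60 = 0.996947
  N → positive
  λ: degrees = first 3 digits = 179, minutes = 38.06297; 179 + 38.06297/60 = 179.634383
  E ⇒ keep positive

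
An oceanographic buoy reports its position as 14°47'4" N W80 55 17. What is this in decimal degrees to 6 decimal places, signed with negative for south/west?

Latitude: 14° + 47/60 + 4/3600 = 14 + 0.783333 + 0.001111 = 14.7844444
N → positive
Lon: 55′ + 17″ = 55.28333′; 80 + 55.28333/60 = 80.9213889
hemisphere W, so the sign is −

14.784444, -80.921389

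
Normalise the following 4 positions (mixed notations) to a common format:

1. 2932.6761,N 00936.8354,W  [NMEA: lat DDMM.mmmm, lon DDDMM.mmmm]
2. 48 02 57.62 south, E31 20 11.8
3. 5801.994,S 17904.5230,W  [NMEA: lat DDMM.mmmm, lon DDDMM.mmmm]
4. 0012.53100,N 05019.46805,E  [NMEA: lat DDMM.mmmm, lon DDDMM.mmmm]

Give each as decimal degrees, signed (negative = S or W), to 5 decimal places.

1. 29.54460, -9.61392
2. -48.04934, 31.33661
3. -58.03323, -179.07538
4. 0.20885, 50.32447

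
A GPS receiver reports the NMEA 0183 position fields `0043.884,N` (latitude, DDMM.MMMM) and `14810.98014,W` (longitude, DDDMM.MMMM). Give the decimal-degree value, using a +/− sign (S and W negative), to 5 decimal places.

0.73140, -148.18300

Latitude: degrees = first 2 digits = 0, minutes = 43.884; 0 + 43.884/60 = 0.731400
N → positive
λ: degrees = first 3 digits = 148, minutes = 10.98014; 148 + 10.98014/60 = 148.183002
hemisphere W, so the sign is −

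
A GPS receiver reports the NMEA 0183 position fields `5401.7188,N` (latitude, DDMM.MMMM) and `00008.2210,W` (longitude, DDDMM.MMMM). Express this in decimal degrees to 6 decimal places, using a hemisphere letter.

54.028647° N, 0.137017° W

Lat: degrees = first 2 digits = 54, minutes = 1.7188; 54 + 1.7188/60 = 54.0286467
λ: split at 3 digits → 000° and 8.221′; 0 + 8.221/60 = 0.1370167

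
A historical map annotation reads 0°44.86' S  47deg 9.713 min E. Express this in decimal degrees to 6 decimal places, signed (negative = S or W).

Lat: 44.86′ = 0.747667°; total 0.7476667
hemisphere S, so the sign is −
λ: 9.713′ = 0.161883°; total 47.1618833
E ⇒ keep positive

-0.747667, 47.161883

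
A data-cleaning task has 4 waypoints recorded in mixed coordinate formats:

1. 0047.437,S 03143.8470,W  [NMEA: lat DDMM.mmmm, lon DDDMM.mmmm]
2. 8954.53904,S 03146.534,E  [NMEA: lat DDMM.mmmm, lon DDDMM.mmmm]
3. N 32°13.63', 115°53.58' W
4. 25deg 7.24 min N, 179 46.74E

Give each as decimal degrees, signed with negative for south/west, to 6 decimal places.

1. -0.790617, -31.730783
2. -89.908984, 31.775567
3. 32.227167, -115.893000
4. 25.120667, 179.779000

Point 1:
  Lat: split at 2 digits → 00° and 47.437′; 0 + 47.437/60 = 0.7906167
  S ⇒ negate
  Lon: split at 3 digits → 031° and 43.847′; 31 + 43.847/60 = 31.7307833
  W → negative
Point 2:
  Lat: degrees = first 2 digits = 89, minutes = 54.53904; 89 + 54.53904/60 = 89.9089840
  hemisphere S, so the sign is −
  Lon: degrees = first 3 digits = 31, minutes = 46.534; 31 + 46.534/60 = 31.7755667
  E ⇒ keep positive
Point 3:
  Latitude: 32 + 13.63/60 = 32.2271667
  N → positive
  Longitude: 53.58′ = 0.893000°; total 115.8930000
  W ⇒ negate
Point 4:
  φ: 7.24′ = 0.120667°; total 25.1206667
  N ⇒ keep positive
  Longitude: 179 + 46.74/60 = 179.7790000
  E → positive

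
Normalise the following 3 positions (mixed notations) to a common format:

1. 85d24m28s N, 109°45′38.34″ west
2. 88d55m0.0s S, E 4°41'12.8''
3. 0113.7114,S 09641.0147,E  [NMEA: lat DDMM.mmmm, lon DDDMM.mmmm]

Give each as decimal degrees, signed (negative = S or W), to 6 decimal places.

Point 1:
  φ: 24′ + 28″ = 24.46667′; 85 + 24.46667/60 = 85.4077778
  N → positive
  λ: 45′ + 38.34″ = 45.63900′; 109 + 45.63900/60 = 109.7606500
  W → negative
Point 2:
  Latitude: 55′ + 0″ = 55.00000′; 88 + 55.00000/60 = 88.9166667
  S → negative
  Lon: 41′ + 12.8″ = 41.21333′; 4 + 41.21333/60 = 4.6868889
  E → positive
Point 3:
  Lat: degrees = first 2 digits = 1, minutes = 13.7114; 1 + 13.7114/60 = 1.2285233
  hemisphere S, so the sign is −
  Longitude: degrees = first 3 digits = 96, minutes = 41.0147; 96 + 41.0147/60 = 96.6835783
  E → positive

1. 85.407778, -109.760650
2. -88.916667, 4.686889
3. -1.228523, 96.683578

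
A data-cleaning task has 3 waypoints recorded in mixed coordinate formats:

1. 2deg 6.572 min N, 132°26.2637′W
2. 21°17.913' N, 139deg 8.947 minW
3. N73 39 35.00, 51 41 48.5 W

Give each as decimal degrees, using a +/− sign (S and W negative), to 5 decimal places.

1. 2.10953, -132.43773
2. 21.29855, -139.14912
3. 73.65972, -51.69681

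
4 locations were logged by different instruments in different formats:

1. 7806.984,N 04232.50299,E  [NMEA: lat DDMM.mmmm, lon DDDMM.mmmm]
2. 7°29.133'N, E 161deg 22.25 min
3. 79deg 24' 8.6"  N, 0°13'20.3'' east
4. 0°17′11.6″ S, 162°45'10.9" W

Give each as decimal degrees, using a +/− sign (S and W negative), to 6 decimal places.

Point 1:
  Lat: degrees = first 2 digits = 78, minutes = 6.984; 78 + 6.984/60 = 78.1164000
  N ⇒ keep positive
  λ: split at 3 digits → 042° and 32.50299′; 42 + 32.50299/60 = 42.5417165
  E → positive
Point 2:
  Latitude: 29.133′ = 0.485550°; total 7.4855500
  N → positive
  Lon: 22.25′ = 0.370833°; total 161.3708333
  E ⇒ keep positive
Point 3:
  φ: 79° + 24/60 + 8.6/3600 = 79 + 0.400000 + 0.002389 = 79.4023889
  N ⇒ keep positive
  Longitude: 13′ + 20.3″ = 13.33833′; 0 + 13.33833/60 = 0.2223056
  E ⇒ keep positive
Point 4:
  Latitude: 0 + 17/60 + 11.6/3600 = 0.2865556
  S → negative
  λ: 162 + 45/60 + 10.9/3600 = 162.7530278
  W → negative

1. 78.116400, 42.541717
2. 7.485550, 161.370833
3. 79.402389, 0.222306
4. -0.286556, -162.753028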